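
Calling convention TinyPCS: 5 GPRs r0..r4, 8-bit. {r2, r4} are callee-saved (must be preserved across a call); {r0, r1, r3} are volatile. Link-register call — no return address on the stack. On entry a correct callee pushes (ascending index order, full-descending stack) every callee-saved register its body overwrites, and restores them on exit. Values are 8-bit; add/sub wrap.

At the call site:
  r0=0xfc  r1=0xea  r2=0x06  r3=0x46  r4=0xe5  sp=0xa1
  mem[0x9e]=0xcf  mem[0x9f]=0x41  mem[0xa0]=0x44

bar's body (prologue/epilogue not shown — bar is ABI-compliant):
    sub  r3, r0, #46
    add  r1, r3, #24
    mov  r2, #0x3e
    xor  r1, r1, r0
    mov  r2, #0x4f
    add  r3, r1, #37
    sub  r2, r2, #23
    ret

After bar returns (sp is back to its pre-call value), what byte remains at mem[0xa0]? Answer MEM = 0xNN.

prologue: push r2 -> mem[0xa0]=0x06, sp=0xa0
body[0] sub  r3, r0, #46 -> r3=0xce
body[1] add  r1, r3, #24 -> r1=0xe6
body[2] mov  r2, #0x3e -> r2=0x3e
body[3] xor  r1, r1, r0 -> r1=0x1a
body[4] mov  r2, #0x4f -> r2=0x4f
body[5] add  r3, r1, #37 -> r3=0x3f
body[6] sub  r2, r2, #23 -> r2=0x38
epilogue: pop r2=0x06, sp=0xa1
prologue pushed ['r2'] at ['0xa0']

MEM = 0x06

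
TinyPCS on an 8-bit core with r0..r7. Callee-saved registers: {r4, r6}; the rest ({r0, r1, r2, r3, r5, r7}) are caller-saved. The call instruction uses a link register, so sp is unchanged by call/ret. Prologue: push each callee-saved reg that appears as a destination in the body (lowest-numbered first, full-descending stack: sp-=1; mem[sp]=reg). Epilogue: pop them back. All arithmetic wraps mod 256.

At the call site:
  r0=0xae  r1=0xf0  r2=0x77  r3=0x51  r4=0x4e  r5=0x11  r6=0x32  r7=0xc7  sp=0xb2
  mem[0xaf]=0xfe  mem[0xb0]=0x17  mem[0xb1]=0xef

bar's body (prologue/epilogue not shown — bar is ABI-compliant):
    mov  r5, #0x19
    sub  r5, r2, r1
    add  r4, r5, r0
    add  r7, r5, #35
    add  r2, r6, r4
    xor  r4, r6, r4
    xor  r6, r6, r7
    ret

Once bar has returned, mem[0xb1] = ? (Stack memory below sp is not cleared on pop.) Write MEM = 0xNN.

MEM = 0x4e

prologue: push r4 -> mem[0xb1]=0x4e, sp=0xb1
prologue: push r6 -> mem[0xb0]=0x32, sp=0xb0
body[0] mov  r5, #0x19 -> r5=0x19
body[1] sub  r5, r2, r1 -> r5=0x87
body[2] add  r4, r5, r0 -> r4=0x35
body[3] add  r7, r5, #35 -> r7=0xaa
body[4] add  r2, r6, r4 -> r2=0x67
body[5] xor  r4, r6, r4 -> r4=0x07
body[6] xor  r6, r6, r7 -> r6=0x98
epilogue: pop r6=0x32, sp=0xb1
epilogue: pop r4=0x4e, sp=0xb2
prologue pushed ['r4', 'r6'] at ['0xb1', '0xb0']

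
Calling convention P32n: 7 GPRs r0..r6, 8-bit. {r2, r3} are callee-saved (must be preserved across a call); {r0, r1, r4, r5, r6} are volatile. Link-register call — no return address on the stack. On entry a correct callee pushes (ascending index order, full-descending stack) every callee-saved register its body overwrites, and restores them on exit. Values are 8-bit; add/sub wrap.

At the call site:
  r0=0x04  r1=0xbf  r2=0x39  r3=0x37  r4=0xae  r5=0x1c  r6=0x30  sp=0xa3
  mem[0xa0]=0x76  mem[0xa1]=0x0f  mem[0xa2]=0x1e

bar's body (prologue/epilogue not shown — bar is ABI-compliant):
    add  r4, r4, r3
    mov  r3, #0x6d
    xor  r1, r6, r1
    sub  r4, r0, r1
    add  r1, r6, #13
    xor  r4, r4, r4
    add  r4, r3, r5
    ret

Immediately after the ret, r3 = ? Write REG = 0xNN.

REG = 0x37

prologue: push r3 -> mem[0xa2]=0x37, sp=0xa2
body[0] add  r4, r4, r3 -> r4=0xe5
body[1] mov  r3, #0x6d -> r3=0x6d
body[2] xor  r1, r6, r1 -> r1=0x8f
body[3] sub  r4, r0, r1 -> r4=0x75
body[4] add  r1, r6, #13 -> r1=0x3d
body[5] xor  r4, r4, r4 -> r4=0x00
body[6] add  r4, r3, r5 -> r4=0x89
epilogue: pop r3=0x37, sp=0xa3
r3 is callee-saved -> restored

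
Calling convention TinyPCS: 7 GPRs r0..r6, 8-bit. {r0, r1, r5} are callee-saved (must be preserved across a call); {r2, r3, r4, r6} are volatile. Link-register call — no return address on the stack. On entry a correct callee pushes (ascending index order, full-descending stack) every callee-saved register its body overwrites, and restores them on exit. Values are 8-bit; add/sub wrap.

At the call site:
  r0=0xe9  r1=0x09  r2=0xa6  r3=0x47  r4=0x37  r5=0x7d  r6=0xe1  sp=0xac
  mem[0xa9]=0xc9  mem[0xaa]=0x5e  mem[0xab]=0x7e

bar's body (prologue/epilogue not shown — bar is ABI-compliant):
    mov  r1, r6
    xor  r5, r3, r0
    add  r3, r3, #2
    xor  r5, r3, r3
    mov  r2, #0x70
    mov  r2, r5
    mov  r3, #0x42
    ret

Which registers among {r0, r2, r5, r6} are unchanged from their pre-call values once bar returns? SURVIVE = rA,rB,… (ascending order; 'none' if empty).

prologue: push r1 -> mem[0xab]=0x09, sp=0xab
prologue: push r5 -> mem[0xaa]=0x7d, sp=0xaa
body[0] mov  r1, r6 -> r1=0xe1
body[1] xor  r5, r3, r0 -> r5=0xae
body[2] add  r3, r3, #2 -> r3=0x49
body[3] xor  r5, r3, r3 -> r5=0x00
body[4] mov  r2, #0x70 -> r2=0x70
body[5] mov  r2, r5 -> r2=0x00
body[6] mov  r3, #0x42 -> r3=0x42
epilogue: pop r5=0x7d, sp=0xab
epilogue: pop r1=0x09, sp=0xac
r0: callee-saved, written=False
r2: caller-saved, written=True
r5: callee-saved, written=True
r6: caller-saved, written=False

SURVIVE = r0,r5,r6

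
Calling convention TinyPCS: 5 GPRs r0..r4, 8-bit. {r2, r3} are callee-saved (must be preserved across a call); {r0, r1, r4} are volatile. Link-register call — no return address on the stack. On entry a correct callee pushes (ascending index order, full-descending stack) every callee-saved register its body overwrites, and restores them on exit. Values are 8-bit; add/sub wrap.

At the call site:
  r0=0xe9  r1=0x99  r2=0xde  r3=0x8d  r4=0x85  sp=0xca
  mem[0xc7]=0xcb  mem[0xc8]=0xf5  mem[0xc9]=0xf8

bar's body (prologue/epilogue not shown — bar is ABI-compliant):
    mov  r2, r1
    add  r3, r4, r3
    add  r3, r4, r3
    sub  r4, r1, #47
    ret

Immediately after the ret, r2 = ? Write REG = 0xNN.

prologue: push r2 → mem[0xc9]=0xde, sp=0xc9
prologue: push r3 → mem[0xc8]=0x8d, sp=0xc8
body[0] mov  r2, r1 → r2=0x99
body[1] add  r3, r4, r3 → r3=0x12
body[2] add  r3, r4, r3 → r3=0x97
body[3] sub  r4, r1, #47 → r4=0x6a
epilogue: pop r3=0x8d, sp=0xc9
epilogue: pop r2=0xde, sp=0xca
r2 is callee-saved → restored

REG = 0xde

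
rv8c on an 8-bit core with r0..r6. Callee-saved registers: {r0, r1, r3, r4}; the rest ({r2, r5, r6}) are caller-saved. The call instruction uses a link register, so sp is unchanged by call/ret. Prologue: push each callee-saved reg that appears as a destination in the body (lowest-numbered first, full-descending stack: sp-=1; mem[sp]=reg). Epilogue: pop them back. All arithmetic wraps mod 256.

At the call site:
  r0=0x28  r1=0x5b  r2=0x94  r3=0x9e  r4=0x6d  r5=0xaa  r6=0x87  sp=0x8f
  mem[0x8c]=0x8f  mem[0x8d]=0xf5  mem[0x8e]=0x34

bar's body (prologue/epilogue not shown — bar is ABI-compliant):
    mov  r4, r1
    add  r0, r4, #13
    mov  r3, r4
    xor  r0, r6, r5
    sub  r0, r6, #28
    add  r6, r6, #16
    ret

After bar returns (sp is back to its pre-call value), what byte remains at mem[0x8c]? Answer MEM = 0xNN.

MEM = 0x6d

prologue: push r0 -> mem[0x8e]=0x28, sp=0x8e
prologue: push r3 -> mem[0x8d]=0x9e, sp=0x8d
prologue: push r4 -> mem[0x8c]=0x6d, sp=0x8c
body[0] mov  r4, r1 -> r4=0x5b
body[1] add  r0, r4, #13 -> r0=0x68
body[2] mov  r3, r4 -> r3=0x5b
body[3] xor  r0, r6, r5 -> r0=0x2d
body[4] sub  r0, r6, #28 -> r0=0x6b
body[5] add  r6, r6, #16 -> r6=0x97
epilogue: pop r4=0x6d, sp=0x8d
epilogue: pop r3=0x9e, sp=0x8e
epilogue: pop r0=0x28, sp=0x8f
prologue pushed ['r0', 'r3', 'r4'] at ['0x8e', '0x8d', '0x8c']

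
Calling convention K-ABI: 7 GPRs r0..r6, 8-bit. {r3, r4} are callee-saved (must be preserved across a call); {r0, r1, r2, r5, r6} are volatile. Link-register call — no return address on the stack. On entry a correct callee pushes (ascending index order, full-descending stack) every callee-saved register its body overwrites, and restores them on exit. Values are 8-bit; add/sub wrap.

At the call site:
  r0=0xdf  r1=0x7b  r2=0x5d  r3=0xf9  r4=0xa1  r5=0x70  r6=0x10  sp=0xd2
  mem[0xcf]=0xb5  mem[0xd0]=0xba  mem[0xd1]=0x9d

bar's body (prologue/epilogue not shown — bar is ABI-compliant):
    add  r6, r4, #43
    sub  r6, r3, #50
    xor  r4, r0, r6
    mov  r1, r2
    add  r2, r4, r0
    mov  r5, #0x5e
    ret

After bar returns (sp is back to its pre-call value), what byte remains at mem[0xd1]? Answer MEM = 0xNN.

MEM = 0xa1

prologue: push r4 → mem[0xd1]=0xa1, sp=0xd1
body[0] add  r6, r4, #43 → r6=0xcc
body[1] sub  r6, r3, #50 → r6=0xc7
body[2] xor  r4, r0, r6 → r4=0x18
body[3] mov  r1, r2 → r1=0x5d
body[4] add  r2, r4, r0 → r2=0xf7
body[5] mov  r5, #0x5e → r5=0x5e
epilogue: pop r4=0xa1, sp=0xd2
prologue pushed ['r4'] at ['0xd1']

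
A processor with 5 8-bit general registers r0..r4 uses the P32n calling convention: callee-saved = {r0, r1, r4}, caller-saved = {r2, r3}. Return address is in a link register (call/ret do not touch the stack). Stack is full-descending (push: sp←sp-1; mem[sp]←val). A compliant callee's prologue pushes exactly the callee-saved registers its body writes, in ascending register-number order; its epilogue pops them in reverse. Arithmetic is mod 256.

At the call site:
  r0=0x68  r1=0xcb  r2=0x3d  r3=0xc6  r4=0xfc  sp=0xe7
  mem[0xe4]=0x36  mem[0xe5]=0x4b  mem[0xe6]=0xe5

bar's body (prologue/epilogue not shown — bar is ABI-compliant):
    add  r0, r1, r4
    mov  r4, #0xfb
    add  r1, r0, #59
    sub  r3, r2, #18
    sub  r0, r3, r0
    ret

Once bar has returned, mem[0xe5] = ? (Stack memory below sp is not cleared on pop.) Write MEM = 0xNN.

prologue: push r0 -> mem[0xe6]=0x68, sp=0xe6
prologue: push r1 -> mem[0xe5]=0xcb, sp=0xe5
prologue: push r4 -> mem[0xe4]=0xfc, sp=0xe4
body[0] add  r0, r1, r4 -> r0=0xc7
body[1] mov  r4, #0xfb -> r4=0xfb
body[2] add  r1, r0, #59 -> r1=0x02
body[3] sub  r3, r2, #18 -> r3=0x2b
body[4] sub  r0, r3, r0 -> r0=0x64
epilogue: pop r4=0xfc, sp=0xe5
epilogue: pop r1=0xcb, sp=0xe6
epilogue: pop r0=0x68, sp=0xe7
prologue pushed ['r0', 'r1', 'r4'] at ['0xe6', '0xe5', '0xe4']

MEM = 0xcb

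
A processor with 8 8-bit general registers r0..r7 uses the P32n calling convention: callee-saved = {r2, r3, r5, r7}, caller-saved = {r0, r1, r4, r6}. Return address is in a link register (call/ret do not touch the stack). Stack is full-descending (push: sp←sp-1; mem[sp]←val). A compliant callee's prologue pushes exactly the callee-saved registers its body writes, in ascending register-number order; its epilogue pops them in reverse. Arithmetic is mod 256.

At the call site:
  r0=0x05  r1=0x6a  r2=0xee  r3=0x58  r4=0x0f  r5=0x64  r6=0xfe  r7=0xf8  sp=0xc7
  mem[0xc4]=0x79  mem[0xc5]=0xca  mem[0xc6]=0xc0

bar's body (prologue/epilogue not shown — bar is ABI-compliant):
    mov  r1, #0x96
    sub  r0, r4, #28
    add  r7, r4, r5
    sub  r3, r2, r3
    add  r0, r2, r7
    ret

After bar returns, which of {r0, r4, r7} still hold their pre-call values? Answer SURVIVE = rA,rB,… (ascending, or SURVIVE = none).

SURVIVE = r4,r7

prologue: push r3 → mem[0xc6]=0x58, sp=0xc6
prologue: push r7 → mem[0xc5]=0xf8, sp=0xc5
body[0] mov  r1, #0x96 → r1=0x96
body[1] sub  r0, r4, #28 → r0=0xf3
body[2] add  r7, r4, r5 → r7=0x73
body[3] sub  r3, r2, r3 → r3=0x96
body[4] add  r0, r2, r7 → r0=0x61
epilogue: pop r7=0xf8, sp=0xc6
epilogue: pop r3=0x58, sp=0xc7
r0: caller-saved, written=True
r4: caller-saved, written=False
r7: callee-saved, written=True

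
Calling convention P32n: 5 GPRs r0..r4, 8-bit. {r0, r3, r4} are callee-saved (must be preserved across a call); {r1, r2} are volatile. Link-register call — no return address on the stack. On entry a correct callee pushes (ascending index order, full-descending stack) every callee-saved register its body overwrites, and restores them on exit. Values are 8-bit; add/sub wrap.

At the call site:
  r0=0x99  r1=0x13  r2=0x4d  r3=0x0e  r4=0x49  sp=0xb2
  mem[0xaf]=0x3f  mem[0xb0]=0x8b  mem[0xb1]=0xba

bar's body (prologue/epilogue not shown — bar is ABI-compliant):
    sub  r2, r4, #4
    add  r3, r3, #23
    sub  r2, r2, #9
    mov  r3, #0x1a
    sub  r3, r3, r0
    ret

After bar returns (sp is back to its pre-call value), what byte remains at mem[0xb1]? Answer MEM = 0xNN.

MEM = 0x0e

prologue: push r3 -> mem[0xb1]=0x0e, sp=0xb1
body[0] sub  r2, r4, #4 -> r2=0x45
body[1] add  r3, r3, #23 -> r3=0x25
body[2] sub  r2, r2, #9 -> r2=0x3c
body[3] mov  r3, #0x1a -> r3=0x1a
body[4] sub  r3, r3, r0 -> r3=0x81
epilogue: pop r3=0x0e, sp=0xb2
prologue pushed ['r3'] at ['0xb1']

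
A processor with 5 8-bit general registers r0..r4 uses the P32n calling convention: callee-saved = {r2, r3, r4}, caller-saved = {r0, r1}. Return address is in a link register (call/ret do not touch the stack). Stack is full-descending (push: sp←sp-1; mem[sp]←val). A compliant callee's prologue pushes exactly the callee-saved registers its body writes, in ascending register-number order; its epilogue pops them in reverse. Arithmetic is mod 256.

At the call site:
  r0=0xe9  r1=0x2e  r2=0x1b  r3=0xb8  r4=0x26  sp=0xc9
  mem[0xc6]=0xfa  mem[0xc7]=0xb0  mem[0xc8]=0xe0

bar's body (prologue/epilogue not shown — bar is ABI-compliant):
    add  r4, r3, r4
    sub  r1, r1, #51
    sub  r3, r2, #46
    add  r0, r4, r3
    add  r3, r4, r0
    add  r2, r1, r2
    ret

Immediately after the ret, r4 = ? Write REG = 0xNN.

REG = 0x26

prologue: push r2 -> mem[0xc8]=0x1b, sp=0xc8
prologue: push r3 -> mem[0xc7]=0xb8, sp=0xc7
prologue: push r4 -> mem[0xc6]=0x26, sp=0xc6
body[0] add  r4, r3, r4 -> r4=0xde
body[1] sub  r1, r1, #51 -> r1=0xfb
body[2] sub  r3, r2, #46 -> r3=0xed
body[3] add  r0, r4, r3 -> r0=0xcb
body[4] add  r3, r4, r0 -> r3=0xa9
body[5] add  r2, r1, r2 -> r2=0x16
epilogue: pop r4=0x26, sp=0xc7
epilogue: pop r3=0xb8, sp=0xc8
epilogue: pop r2=0x1b, sp=0xc9
r4 is callee-saved -> restored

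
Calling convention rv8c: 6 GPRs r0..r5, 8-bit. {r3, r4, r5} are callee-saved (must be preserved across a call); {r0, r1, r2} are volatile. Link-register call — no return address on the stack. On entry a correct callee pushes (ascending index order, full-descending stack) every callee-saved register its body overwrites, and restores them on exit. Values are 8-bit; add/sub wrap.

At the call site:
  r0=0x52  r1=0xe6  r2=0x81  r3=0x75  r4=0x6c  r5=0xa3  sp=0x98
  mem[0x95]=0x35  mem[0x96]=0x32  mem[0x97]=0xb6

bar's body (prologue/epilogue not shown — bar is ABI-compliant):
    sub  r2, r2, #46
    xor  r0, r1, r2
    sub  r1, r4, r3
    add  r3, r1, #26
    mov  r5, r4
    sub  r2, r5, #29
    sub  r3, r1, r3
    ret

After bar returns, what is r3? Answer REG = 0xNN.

prologue: push r3 → mem[0x97]=0x75, sp=0x97
prologue: push r5 → mem[0x96]=0xa3, sp=0x96
body[0] sub  r2, r2, #46 → r2=0x53
body[1] xor  r0, r1, r2 → r0=0xb5
body[2] sub  r1, r4, r3 → r1=0xf7
body[3] add  r3, r1, #26 → r3=0x11
body[4] mov  r5, r4 → r5=0x6c
body[5] sub  r2, r5, #29 → r2=0x4f
body[6] sub  r3, r1, r3 → r3=0xe6
epilogue: pop r5=0xa3, sp=0x97
epilogue: pop r3=0x75, sp=0x98
r3 is callee-saved → restored

REG = 0x75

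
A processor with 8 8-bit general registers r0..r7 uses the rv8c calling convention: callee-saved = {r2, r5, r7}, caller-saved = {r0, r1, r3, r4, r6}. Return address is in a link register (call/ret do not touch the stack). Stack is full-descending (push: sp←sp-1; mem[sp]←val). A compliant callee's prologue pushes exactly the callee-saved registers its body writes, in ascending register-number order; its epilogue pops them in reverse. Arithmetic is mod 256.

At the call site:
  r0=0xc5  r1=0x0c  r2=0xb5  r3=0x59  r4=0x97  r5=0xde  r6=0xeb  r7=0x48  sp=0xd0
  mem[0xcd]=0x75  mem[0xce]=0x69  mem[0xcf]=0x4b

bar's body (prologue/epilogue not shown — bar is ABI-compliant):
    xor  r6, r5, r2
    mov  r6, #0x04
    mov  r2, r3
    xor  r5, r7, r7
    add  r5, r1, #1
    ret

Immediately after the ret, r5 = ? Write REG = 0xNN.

prologue: push r2 -> mem[0xcf]=0xb5, sp=0xcf
prologue: push r5 -> mem[0xce]=0xde, sp=0xce
body[0] xor  r6, r5, r2 -> r6=0x6b
body[1] mov  r6, #0x04 -> r6=0x04
body[2] mov  r2, r3 -> r2=0x59
body[3] xor  r5, r7, r7 -> r5=0x00
body[4] add  r5, r1, #1 -> r5=0x0d
epilogue: pop r5=0xde, sp=0xcf
epilogue: pop r2=0xb5, sp=0xd0
r5 is callee-saved -> restored

REG = 0xde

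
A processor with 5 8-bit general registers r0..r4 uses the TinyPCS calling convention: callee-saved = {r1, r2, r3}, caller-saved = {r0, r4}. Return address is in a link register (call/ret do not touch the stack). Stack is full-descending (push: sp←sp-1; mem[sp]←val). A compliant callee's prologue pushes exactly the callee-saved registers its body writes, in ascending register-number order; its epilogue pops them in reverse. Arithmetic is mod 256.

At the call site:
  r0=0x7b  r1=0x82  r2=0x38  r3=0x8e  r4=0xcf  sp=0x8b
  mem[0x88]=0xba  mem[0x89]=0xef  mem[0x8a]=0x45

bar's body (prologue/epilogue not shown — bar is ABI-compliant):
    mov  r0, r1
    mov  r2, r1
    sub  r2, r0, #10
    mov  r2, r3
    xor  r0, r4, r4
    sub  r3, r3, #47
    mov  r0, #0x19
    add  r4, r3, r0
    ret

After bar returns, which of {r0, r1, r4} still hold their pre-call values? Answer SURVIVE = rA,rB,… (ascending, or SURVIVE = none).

SURVIVE = r1

prologue: push r2 → mem[0x8a]=0x38, sp=0x8a
prologue: push r3 → mem[0x89]=0x8e, sp=0x89
body[0] mov  r0, r1 → r0=0x82
body[1] mov  r2, r1 → r2=0x82
body[2] sub  r2, r0, #10 → r2=0x78
body[3] mov  r2, r3 → r2=0x8e
body[4] xor  r0, r4, r4 → r0=0x00
body[5] sub  r3, r3, #47 → r3=0x5f
body[6] mov  r0, #0x19 → r0=0x19
body[7] add  r4, r3, r0 → r4=0x78
epilogue: pop r3=0x8e, sp=0x8a
epilogue: pop r2=0x38, sp=0x8b
r0: caller-saved, written=True
r1: callee-saved, written=False
r4: caller-saved, written=True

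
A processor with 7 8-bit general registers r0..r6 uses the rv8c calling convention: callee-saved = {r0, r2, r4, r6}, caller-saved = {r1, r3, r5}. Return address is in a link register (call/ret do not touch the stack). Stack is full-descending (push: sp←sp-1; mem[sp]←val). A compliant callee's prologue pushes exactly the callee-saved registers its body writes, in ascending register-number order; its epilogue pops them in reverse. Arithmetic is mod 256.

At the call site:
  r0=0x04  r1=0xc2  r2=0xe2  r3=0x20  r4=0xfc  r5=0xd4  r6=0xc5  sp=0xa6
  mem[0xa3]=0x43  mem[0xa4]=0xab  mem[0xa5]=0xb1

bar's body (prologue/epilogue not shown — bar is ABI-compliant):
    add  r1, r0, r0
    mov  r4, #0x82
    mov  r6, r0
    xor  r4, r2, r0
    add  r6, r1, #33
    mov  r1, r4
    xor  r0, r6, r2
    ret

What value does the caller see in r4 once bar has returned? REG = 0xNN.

REG = 0xfc

prologue: push r0 -> mem[0xa5]=0x04, sp=0xa5
prologue: push r4 -> mem[0xa4]=0xfc, sp=0xa4
prologue: push r6 -> mem[0xa3]=0xc5, sp=0xa3
body[0] add  r1, r0, r0 -> r1=0x08
body[1] mov  r4, #0x82 -> r4=0x82
body[2] mov  r6, r0 -> r6=0x04
body[3] xor  r4, r2, r0 -> r4=0xe6
body[4] add  r6, r1, #33 -> r6=0x29
body[5] mov  r1, r4 -> r1=0xe6
body[6] xor  r0, r6, r2 -> r0=0xcb
epilogue: pop r6=0xc5, sp=0xa4
epilogue: pop r4=0xfc, sp=0xa5
epilogue: pop r0=0x04, sp=0xa6
r4 is callee-saved -> restored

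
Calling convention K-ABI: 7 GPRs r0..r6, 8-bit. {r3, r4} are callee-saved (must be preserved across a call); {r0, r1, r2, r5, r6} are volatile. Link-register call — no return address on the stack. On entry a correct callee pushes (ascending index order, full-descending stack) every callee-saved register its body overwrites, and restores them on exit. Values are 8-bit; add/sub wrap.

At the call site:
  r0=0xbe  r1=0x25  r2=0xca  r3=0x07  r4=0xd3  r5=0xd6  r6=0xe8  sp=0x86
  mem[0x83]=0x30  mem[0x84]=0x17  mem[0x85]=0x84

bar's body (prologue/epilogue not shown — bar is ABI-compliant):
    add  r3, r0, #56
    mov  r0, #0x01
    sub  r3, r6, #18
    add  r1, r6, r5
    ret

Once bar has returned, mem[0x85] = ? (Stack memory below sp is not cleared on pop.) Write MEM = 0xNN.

MEM = 0x07

prologue: push r3 -> mem[0x85]=0x07, sp=0x85
body[0] add  r3, r0, #56 -> r3=0xf6
body[1] mov  r0, #0x01 -> r0=0x01
body[2] sub  r3, r6, #18 -> r3=0xd6
body[3] add  r1, r6, r5 -> r1=0xbe
epilogue: pop r3=0x07, sp=0x86
prologue pushed ['r3'] at ['0x85']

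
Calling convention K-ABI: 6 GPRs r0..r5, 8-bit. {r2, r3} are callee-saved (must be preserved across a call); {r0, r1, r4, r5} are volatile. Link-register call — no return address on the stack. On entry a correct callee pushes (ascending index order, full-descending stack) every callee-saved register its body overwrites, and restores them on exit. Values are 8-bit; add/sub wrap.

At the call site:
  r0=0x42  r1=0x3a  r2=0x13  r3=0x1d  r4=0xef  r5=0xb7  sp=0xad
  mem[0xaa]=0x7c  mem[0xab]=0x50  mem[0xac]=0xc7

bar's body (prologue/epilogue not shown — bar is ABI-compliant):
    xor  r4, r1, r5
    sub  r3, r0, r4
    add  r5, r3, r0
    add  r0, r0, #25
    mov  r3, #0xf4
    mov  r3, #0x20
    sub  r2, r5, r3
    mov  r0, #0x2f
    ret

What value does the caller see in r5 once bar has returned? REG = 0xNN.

REG = 0xf7

prologue: push r2 → mem[0xac]=0x13, sp=0xac
prologue: push r3 → mem[0xab]=0x1d, sp=0xab
body[0] xor  r4, r1, r5 → r4=0x8d
body[1] sub  r3, r0, r4 → r3=0xb5
body[2] add  r5, r3, r0 → r5=0xf7
body[3] add  r0, r0, #25 → r0=0x5b
body[4] mov  r3, #0xf4 → r3=0xf4
body[5] mov  r3, #0x20 → r3=0x20
body[6] sub  r2, r5, r3 → r2=0xd7
body[7] mov  r0, #0x2f → r0=0x2f
epilogue: pop r3=0x1d, sp=0xac
epilogue: pop r2=0x13, sp=0xad
r5 is caller-saved → body value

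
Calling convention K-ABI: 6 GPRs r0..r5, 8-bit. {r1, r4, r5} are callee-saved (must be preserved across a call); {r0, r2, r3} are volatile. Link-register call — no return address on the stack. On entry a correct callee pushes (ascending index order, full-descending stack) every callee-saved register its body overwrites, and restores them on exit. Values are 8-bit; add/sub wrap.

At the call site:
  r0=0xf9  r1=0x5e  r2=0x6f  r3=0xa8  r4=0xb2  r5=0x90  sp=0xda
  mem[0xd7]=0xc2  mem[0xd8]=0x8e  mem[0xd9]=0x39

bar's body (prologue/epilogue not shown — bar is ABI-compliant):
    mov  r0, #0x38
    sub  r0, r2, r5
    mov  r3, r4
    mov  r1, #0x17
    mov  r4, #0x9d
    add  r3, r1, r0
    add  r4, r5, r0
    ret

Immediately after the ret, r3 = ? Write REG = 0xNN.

REG = 0xf6

prologue: push r1 → mem[0xd9]=0x5e, sp=0xd9
prologue: push r4 → mem[0xd8]=0xb2, sp=0xd8
body[0] mov  r0, #0x38 → r0=0x38
body[1] sub  r0, r2, r5 → r0=0xdf
body[2] mov  r3, r4 → r3=0xb2
body[3] mov  r1, #0x17 → r1=0x17
body[4] mov  r4, #0x9d → r4=0x9d
body[5] add  r3, r1, r0 → r3=0xf6
body[6] add  r4, r5, r0 → r4=0x6f
epilogue: pop r4=0xb2, sp=0xd9
epilogue: pop r1=0x5e, sp=0xda
r3 is caller-saved → body value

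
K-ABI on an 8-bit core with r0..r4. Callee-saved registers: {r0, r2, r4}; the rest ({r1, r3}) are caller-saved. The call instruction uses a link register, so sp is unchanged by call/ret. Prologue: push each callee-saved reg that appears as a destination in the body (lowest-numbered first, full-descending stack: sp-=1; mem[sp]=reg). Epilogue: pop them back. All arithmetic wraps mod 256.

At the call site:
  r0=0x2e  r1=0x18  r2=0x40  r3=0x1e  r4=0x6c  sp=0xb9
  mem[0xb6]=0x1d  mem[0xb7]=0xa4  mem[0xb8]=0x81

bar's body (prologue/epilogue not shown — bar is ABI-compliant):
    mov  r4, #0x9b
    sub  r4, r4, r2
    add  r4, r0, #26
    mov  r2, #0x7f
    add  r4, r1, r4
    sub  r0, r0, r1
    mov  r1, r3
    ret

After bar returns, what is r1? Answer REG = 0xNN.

prologue: push r0 → mem[0xb8]=0x2e, sp=0xb8
prologue: push r2 → mem[0xb7]=0x40, sp=0xb7
prologue: push r4 → mem[0xb6]=0x6c, sp=0xb6
body[0] mov  r4, #0x9b → r4=0x9b
body[1] sub  r4, r4, r2 → r4=0x5b
body[2] add  r4, r0, #26 → r4=0x48
body[3] mov  r2, #0x7f → r2=0x7f
body[4] add  r4, r1, r4 → r4=0x60
body[5] sub  r0, r0, r1 → r0=0x16
body[6] mov  r1, r3 → r1=0x1e
epilogue: pop r4=0x6c, sp=0xb7
epilogue: pop r2=0x40, sp=0xb8
epilogue: pop r0=0x2e, sp=0xb9
r1 is caller-saved → body value

REG = 0x1e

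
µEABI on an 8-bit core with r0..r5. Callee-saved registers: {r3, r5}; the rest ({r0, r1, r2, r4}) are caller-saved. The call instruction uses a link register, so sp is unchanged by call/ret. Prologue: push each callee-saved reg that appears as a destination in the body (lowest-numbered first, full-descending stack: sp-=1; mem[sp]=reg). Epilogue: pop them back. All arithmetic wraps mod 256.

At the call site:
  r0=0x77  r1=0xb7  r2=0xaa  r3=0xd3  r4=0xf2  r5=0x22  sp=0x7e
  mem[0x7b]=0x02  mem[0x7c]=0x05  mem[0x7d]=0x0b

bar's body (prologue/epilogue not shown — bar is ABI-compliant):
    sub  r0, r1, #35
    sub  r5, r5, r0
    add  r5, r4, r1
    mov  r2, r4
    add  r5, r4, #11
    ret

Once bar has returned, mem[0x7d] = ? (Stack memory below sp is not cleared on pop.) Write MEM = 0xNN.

MEM = 0x22

prologue: push r5 -> mem[0x7d]=0x22, sp=0x7d
body[0] sub  r0, r1, #35 -> r0=0x94
body[1] sub  r5, r5, r0 -> r5=0x8e
body[2] add  r5, r4, r1 -> r5=0xa9
body[3] mov  r2, r4 -> r2=0xf2
body[4] add  r5, r4, #11 -> r5=0xfd
epilogue: pop r5=0x22, sp=0x7e
prologue pushed ['r5'] at ['0x7d']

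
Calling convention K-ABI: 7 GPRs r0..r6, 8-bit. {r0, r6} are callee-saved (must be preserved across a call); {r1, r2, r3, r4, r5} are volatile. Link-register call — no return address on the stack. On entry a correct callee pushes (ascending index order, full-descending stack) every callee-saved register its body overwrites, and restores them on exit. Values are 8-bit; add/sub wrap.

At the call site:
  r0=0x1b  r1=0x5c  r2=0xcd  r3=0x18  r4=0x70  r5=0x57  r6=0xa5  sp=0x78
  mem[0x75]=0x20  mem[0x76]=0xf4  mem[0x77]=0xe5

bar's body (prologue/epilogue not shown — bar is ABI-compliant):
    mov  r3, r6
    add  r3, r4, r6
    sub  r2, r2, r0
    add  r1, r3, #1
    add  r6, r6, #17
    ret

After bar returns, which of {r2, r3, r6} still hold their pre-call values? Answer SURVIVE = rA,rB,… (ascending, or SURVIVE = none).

SURVIVE = r6

prologue: push r6 -> mem[0x77]=0xa5, sp=0x77
body[0] mov  r3, r6 -> r3=0xa5
body[1] add  r3, r4, r6 -> r3=0x15
body[2] sub  r2, r2, r0 -> r2=0xb2
body[3] add  r1, r3, #1 -> r1=0x16
body[4] add  r6, r6, #17 -> r6=0xb6
epilogue: pop r6=0xa5, sp=0x78
r2: caller-saved, written=True
r3: caller-saved, written=True
r6: callee-saved, written=True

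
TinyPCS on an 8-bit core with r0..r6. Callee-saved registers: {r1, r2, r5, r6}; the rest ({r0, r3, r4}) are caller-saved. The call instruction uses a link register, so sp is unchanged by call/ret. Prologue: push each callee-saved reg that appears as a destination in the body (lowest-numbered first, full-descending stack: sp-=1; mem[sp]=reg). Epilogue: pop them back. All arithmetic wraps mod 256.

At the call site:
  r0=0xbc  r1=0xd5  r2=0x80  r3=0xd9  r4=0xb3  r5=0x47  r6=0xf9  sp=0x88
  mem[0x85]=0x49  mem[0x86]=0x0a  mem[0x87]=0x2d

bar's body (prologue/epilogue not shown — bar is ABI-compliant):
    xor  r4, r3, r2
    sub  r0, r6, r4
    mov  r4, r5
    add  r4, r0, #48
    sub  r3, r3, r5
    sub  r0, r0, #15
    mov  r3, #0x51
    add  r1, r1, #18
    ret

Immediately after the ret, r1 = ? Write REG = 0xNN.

prologue: push r1 → mem[0x87]=0xd5, sp=0x87
body[0] xor  r4, r3, r2 → r4=0x59
body[1] sub  r0, r6, r4 → r0=0xa0
body[2] mov  r4, r5 → r4=0x47
body[3] add  r4, r0, #48 → r4=0xd0
body[4] sub  r3, r3, r5 → r3=0x92
body[5] sub  r0, r0, #15 → r0=0x91
body[6] mov  r3, #0x51 → r3=0x51
body[7] add  r1, r1, #18 → r1=0xe7
epilogue: pop r1=0xd5, sp=0x88
r1 is callee-saved → restored

REG = 0xd5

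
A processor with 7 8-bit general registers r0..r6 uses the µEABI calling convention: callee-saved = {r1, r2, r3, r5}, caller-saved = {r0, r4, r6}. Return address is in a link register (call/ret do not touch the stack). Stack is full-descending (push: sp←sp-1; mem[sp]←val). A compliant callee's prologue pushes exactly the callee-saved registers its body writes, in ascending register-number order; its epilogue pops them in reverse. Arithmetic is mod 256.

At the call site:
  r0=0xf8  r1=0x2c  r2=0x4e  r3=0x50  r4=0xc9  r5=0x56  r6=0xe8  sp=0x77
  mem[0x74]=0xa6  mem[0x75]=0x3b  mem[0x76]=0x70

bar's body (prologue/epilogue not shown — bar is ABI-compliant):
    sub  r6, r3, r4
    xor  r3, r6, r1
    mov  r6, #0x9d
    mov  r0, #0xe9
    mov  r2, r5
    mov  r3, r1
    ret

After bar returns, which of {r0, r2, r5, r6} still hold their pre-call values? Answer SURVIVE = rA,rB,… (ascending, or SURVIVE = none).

SURVIVE = r2,r5

prologue: push r2 → mem[0x76]=0x4e, sp=0x76
prologue: push r3 → mem[0x75]=0x50, sp=0x75
body[0] sub  r6, r3, r4 → r6=0x87
body[1] xor  r3, r6, r1 → r3=0xab
body[2] mov  r6, #0x9d → r6=0x9d
body[3] mov  r0, #0xe9 → r0=0xe9
body[4] mov  r2, r5 → r2=0x56
body[5] mov  r3, r1 → r3=0x2c
epilogue: pop r3=0x50, sp=0x76
epilogue: pop r2=0x4e, sp=0x77
r0: caller-saved, written=True
r2: callee-saved, written=True
r5: callee-saved, written=False
r6: caller-saved, written=True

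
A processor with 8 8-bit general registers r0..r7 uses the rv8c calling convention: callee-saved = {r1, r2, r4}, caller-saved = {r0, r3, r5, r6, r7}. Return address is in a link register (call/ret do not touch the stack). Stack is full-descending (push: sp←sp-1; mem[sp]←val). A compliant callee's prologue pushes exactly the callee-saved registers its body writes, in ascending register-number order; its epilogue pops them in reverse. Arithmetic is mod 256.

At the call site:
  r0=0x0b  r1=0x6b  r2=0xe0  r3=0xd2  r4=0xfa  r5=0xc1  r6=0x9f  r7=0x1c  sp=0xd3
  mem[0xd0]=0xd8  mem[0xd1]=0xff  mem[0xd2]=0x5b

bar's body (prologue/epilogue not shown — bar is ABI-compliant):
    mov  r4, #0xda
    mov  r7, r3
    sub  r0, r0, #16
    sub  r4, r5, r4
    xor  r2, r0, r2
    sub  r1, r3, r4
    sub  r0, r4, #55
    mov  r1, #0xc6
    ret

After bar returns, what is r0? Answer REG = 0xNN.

prologue: push r1 -> mem[0xd2]=0x6b, sp=0xd2
prologue: push r2 -> mem[0xd1]=0xe0, sp=0xd1
prologue: push r4 -> mem[0xd0]=0xfa, sp=0xd0
body[0] mov  r4, #0xda -> r4=0xda
body[1] mov  r7, r3 -> r7=0xd2
body[2] sub  r0, r0, #16 -> r0=0xfb
body[3] sub  r4, r5, r4 -> r4=0xe7
body[4] xor  r2, r0, r2 -> r2=0x1b
body[5] sub  r1, r3, r4 -> r1=0xeb
body[6] sub  r0, r4, #55 -> r0=0xb0
body[7] mov  r1, #0xc6 -> r1=0xc6
epilogue: pop r4=0xfa, sp=0xd1
epilogue: pop r2=0xe0, sp=0xd2
epilogue: pop r1=0x6b, sp=0xd3
r0 is caller-saved -> body value

REG = 0xb0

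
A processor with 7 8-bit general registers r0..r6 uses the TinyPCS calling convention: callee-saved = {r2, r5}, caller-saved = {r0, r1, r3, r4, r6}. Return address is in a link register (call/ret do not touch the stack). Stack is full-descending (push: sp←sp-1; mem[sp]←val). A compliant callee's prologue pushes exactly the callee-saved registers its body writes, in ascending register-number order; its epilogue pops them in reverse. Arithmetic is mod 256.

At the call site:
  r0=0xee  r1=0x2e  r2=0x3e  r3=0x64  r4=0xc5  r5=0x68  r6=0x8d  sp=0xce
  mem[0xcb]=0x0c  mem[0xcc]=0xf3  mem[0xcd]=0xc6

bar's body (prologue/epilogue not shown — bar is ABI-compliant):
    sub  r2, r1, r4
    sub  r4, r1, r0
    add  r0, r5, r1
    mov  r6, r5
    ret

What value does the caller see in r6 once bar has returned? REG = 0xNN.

prologue: push r2 → mem[0xcd]=0x3e, sp=0xcd
body[0] sub  r2, r1, r4 → r2=0x69
body[1] sub  r4, r1, r0 → r4=0x40
body[2] add  r0, r5, r1 → r0=0x96
body[3] mov  r6, r5 → r6=0x68
epilogue: pop r2=0x3e, sp=0xce
r6 is caller-saved → body value

REG = 0x68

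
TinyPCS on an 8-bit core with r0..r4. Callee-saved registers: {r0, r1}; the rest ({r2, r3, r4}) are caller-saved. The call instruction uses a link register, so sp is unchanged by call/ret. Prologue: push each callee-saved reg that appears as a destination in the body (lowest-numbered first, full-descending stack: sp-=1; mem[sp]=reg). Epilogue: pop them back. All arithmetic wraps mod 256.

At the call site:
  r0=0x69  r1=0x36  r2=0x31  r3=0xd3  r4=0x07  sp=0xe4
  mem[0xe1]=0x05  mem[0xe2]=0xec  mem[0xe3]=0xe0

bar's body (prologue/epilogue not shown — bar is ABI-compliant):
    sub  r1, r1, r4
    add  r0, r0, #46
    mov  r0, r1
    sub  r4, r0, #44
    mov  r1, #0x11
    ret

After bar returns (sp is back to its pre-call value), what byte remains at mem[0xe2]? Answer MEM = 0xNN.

MEM = 0x36

prologue: push r0 -> mem[0xe3]=0x69, sp=0xe3
prologue: push r1 -> mem[0xe2]=0x36, sp=0xe2
body[0] sub  r1, r1, r4 -> r1=0x2f
body[1] add  r0, r0, #46 -> r0=0x97
body[2] mov  r0, r1 -> r0=0x2f
body[3] sub  r4, r0, #44 -> r4=0x03
body[4] mov  r1, #0x11 -> r1=0x11
epilogue: pop r1=0x36, sp=0xe3
epilogue: pop r0=0x69, sp=0xe4
prologue pushed ['r0', 'r1'] at ['0xe3', '0xe2']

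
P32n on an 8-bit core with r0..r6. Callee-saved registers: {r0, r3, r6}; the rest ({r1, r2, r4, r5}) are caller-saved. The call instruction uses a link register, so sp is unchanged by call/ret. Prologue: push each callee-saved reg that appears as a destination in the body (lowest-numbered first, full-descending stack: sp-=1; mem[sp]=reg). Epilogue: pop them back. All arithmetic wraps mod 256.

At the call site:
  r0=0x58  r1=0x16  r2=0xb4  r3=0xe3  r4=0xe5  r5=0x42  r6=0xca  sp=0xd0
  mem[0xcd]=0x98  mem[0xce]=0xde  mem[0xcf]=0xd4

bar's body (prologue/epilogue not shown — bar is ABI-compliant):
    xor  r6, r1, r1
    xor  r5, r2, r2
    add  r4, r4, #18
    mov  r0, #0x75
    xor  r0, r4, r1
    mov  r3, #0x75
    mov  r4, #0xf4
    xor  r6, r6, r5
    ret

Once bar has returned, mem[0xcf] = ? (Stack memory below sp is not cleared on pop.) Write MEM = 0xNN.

MEM = 0x58

prologue: push r0 → mem[0xcf]=0x58, sp=0xcf
prologue: push r3 → mem[0xce]=0xe3, sp=0xce
prologue: push r6 → mem[0xcd]=0xca, sp=0xcd
body[0] xor  r6, r1, r1 → r6=0x00
body[1] xor  r5, r2, r2 → r5=0x00
body[2] add  r4, r4, #18 → r4=0xf7
body[3] mov  r0, #0x75 → r0=0x75
body[4] xor  r0, r4, r1 → r0=0xe1
body[5] mov  r3, #0x75 → r3=0x75
body[6] mov  r4, #0xf4 → r4=0xf4
body[7] xor  r6, r6, r5 → r6=0x00
epilogue: pop r6=0xca, sp=0xce
epilogue: pop r3=0xe3, sp=0xcf
epilogue: pop r0=0x58, sp=0xd0
prologue pushed ['r0', 'r3', 'r6'] at ['0xcf', '0xce', '0xcd']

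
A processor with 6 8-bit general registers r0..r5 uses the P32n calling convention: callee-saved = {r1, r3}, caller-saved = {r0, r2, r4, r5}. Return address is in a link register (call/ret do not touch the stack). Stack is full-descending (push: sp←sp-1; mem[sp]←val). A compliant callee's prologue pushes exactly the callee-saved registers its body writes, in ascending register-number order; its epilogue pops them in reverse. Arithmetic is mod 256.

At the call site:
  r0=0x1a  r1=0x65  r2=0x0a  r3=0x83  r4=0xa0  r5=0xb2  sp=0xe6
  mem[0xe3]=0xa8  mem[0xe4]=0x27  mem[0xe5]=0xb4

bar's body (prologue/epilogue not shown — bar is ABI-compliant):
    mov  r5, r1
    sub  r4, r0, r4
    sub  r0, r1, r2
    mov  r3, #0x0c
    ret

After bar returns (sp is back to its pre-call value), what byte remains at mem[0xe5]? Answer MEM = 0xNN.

prologue: push r3 -> mem[0xe5]=0x83, sp=0xe5
body[0] mov  r5, r1 -> r5=0x65
body[1] sub  r4, r0, r4 -> r4=0x7a
body[2] sub  r0, r1, r2 -> r0=0x5b
body[3] mov  r3, #0x0c -> r3=0x0c
epilogue: pop r3=0x83, sp=0xe6
prologue pushed ['r3'] at ['0xe5']

MEM = 0x83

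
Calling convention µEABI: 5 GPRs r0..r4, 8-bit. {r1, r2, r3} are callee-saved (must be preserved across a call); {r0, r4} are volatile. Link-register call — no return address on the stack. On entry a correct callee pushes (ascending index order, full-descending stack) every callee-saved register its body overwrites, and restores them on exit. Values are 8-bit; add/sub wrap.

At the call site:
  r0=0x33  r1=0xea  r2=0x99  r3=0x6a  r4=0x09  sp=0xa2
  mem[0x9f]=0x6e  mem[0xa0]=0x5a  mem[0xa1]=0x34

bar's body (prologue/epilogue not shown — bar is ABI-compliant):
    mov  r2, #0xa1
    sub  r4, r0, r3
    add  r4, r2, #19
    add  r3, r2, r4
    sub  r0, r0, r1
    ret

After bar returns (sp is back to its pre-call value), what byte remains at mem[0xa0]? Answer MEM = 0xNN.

prologue: push r2 -> mem[0xa1]=0x99, sp=0xa1
prologue: push r3 -> mem[0xa0]=0x6a, sp=0xa0
body[0] mov  r2, #0xa1 -> r2=0xa1
body[1] sub  r4, r0, r3 -> r4=0xc9
body[2] add  r4, r2, #19 -> r4=0xb4
body[3] add  r3, r2, r4 -> r3=0x55
body[4] sub  r0, r0, r1 -> r0=0x49
epilogue: pop r3=0x6a, sp=0xa1
epilogue: pop r2=0x99, sp=0xa2
prologue pushed ['r2', 'r3'] at ['0xa1', '0xa0']

MEM = 0x6a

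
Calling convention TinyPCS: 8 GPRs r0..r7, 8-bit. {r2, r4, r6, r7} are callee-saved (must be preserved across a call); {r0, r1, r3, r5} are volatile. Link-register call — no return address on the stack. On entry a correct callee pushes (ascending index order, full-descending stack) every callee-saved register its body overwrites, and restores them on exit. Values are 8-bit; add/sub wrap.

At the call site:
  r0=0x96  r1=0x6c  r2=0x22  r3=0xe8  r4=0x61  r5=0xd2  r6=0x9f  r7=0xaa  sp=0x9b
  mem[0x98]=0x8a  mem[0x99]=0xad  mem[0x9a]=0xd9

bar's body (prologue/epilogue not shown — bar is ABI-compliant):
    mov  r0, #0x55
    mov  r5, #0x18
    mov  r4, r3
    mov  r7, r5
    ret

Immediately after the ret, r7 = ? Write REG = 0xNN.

prologue: push r4 -> mem[0x9a]=0x61, sp=0x9a
prologue: push r7 -> mem[0x99]=0xaa, sp=0x99
body[0] mov  r0, #0x55 -> r0=0x55
body[1] mov  r5, #0x18 -> r5=0x18
body[2] mov  r4, r3 -> r4=0xe8
body[3] mov  r7, r5 -> r7=0x18
epilogue: pop r7=0xaa, sp=0x9a
epilogue: pop r4=0x61, sp=0x9b
r7 is callee-saved -> restored

REG = 0xaa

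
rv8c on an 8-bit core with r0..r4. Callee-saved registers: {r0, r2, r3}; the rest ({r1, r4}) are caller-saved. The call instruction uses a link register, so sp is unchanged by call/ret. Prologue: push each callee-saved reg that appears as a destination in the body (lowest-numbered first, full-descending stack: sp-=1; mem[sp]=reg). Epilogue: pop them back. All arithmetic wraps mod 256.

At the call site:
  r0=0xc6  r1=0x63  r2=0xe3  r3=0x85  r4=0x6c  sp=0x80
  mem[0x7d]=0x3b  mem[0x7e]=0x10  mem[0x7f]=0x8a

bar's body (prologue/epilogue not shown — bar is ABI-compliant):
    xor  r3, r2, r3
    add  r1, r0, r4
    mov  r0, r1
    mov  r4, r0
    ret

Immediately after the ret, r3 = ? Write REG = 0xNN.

prologue: push r0 -> mem[0x7f]=0xc6, sp=0x7f
prologue: push r3 -> mem[0x7e]=0x85, sp=0x7e
body[0] xor  r3, r2, r3 -> r3=0x66
body[1] add  r1, r0, r4 -> r1=0x32
body[2] mov  r0, r1 -> r0=0x32
body[3] mov  r4, r0 -> r4=0x32
epilogue: pop r3=0x85, sp=0x7f
epilogue: pop r0=0xc6, sp=0x80
r3 is callee-saved -> restored

REG = 0x85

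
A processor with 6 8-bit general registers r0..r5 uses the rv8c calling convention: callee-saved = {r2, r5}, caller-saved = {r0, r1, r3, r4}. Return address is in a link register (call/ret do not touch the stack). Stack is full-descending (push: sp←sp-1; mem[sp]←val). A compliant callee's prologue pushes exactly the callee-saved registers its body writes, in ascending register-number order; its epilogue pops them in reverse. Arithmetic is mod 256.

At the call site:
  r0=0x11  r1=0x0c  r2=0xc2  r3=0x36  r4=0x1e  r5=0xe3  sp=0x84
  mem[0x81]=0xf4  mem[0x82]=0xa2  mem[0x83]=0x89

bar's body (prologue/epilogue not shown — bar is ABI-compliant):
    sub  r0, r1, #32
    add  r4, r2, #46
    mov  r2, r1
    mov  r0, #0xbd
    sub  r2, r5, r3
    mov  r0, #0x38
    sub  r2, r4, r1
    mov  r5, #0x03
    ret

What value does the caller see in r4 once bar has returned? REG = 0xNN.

REG = 0xf0

prologue: push r2 → mem[0x83]=0xc2, sp=0x83
prologue: push r5 → mem[0x82]=0xe3, sp=0x82
body[0] sub  r0, r1, #32 → r0=0xec
body[1] add  r4, r2, #46 → r4=0xf0
body[2] mov  r2, r1 → r2=0x0c
body[3] mov  r0, #0xbd → r0=0xbd
body[4] sub  r2, r5, r3 → r2=0xad
body[5] mov  r0, #0x38 → r0=0x38
body[6] sub  r2, r4, r1 → r2=0xe4
body[7] mov  r5, #0x03 → r5=0x03
epilogue: pop r5=0xe3, sp=0x83
epilogue: pop r2=0xc2, sp=0x84
r4 is caller-saved → body value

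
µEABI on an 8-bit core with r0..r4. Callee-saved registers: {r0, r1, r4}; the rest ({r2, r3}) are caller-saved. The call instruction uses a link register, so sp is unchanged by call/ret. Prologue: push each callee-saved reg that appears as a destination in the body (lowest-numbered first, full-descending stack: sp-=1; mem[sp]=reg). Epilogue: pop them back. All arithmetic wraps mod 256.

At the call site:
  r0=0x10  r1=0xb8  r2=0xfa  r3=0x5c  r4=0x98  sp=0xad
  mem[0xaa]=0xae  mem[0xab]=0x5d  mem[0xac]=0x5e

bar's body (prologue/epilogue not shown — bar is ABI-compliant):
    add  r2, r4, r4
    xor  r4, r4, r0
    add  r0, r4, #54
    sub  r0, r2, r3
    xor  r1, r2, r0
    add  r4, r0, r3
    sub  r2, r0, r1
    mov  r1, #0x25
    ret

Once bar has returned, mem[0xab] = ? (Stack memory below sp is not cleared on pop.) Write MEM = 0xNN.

prologue: push r0 -> mem[0xac]=0x10, sp=0xac
prologue: push r1 -> mem[0xab]=0xb8, sp=0xab
prologue: push r4 -> mem[0xaa]=0x98, sp=0xaa
body[0] add  r2, r4, r4 -> r2=0x30
body[1] xor  r4, r4, r0 -> r4=0x88
body[2] add  r0, r4, #54 -> r0=0xbe
body[3] sub  r0, r2, r3 -> r0=0xd4
body[4] xor  r1, r2, r0 -> r1=0xe4
body[5] add  r4, r0, r3 -> r4=0x30
body[6] sub  r2, r0, r1 -> r2=0xf0
body[7] mov  r1, #0x25 -> r1=0x25
epilogue: pop r4=0x98, sp=0xab
epilogue: pop r1=0xb8, sp=0xac
epilogue: pop r0=0x10, sp=0xad
prologue pushed ['r0', 'r1', 'r4'] at ['0xac', '0xab', '0xaa']

MEM = 0xb8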